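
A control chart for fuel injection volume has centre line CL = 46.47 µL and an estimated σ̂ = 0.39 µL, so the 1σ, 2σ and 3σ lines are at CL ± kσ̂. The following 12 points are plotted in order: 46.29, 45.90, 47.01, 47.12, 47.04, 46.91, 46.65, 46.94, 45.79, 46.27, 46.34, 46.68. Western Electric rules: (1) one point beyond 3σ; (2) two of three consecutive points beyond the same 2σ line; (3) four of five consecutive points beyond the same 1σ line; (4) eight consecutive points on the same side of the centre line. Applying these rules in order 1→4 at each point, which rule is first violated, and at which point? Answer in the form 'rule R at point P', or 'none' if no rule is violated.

Zone of each point (C = within 1σ̂, B = 1σ̂–2σ̂, A = 2σ̂–3σ̂, * = beyond 3σ̂; sign = side of CL): 1:-C, 2:-B, 3:+B, 4:+B, 5:+B, 6:+B, 7:+C, 8:+B, 9:-B, 10:-C, 11:-C, 12:+C
Rule 3 (four of five consecutive points beyond the same 1σ limit) is satisfied at point 6.

rule 3 at point 6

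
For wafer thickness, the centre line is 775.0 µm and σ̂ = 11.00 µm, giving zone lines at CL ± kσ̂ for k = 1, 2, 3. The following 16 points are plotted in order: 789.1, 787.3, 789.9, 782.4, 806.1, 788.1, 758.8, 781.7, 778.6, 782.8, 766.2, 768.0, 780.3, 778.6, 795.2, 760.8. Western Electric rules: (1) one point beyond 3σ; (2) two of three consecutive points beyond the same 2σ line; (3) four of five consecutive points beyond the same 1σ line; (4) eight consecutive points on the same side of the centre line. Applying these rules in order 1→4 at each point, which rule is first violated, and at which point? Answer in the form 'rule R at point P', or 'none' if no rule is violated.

rule 3 at point 5

Zone of each point (C = within 1σ̂, B = 1σ̂–2σ̂, A = 2σ̂–3σ̂, * = beyond 3σ̂; sign = side of CL): 1:+B, 2:+B, 3:+B, 4:+C, 5:+A, 6:+B, 7:-B, 8:+C, 9:+C, 10:+C, 11:-C, 12:-C, 13:+C, 14:+C, 15:+B, 16:-B
Rule 3 (four of five consecutive points beyond the same 1σ limit) is satisfied at point 5.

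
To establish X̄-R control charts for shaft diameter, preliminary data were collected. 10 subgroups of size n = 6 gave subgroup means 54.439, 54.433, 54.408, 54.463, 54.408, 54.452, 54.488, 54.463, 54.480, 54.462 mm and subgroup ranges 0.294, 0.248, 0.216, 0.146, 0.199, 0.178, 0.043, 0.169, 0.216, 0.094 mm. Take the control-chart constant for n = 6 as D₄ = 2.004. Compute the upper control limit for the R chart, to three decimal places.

0.361

R̄ = (0.294 + 0.248 + 0.216 + 0.146 + 0.199 + 0.178 + 0.043 + 0.169 + 0.216 + 0.094) / 10 = 1.8030 / 10 = 0.1803
UCL_R = D₄·R̄ = 2.004 × 0.1803 = 0.3613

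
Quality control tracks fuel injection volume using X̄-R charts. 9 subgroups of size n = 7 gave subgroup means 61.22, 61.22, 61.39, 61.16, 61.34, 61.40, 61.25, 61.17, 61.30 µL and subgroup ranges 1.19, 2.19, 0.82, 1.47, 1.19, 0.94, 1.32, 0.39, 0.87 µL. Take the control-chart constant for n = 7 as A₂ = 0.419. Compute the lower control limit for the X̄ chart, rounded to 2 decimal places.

60.79

X̄̄ = (61.22 + 61.22 + 61.39 + 61.16 + 61.34 + 61.40 + 61.25 + 61.17 + 61.30) / 9 = 551.4500 / 9 = 61.2722
R̄ = (1.19 + 2.19 + 0.82 + 1.47 + 1.19 + 0.94 + 1.32 + 0.39 + 0.87) / 9 = 10.3800 / 9 = 1.1533
LCL = X̄̄ − A₂·R̄ = 61.2722 − 0.419 × 1.1533 = 60.7890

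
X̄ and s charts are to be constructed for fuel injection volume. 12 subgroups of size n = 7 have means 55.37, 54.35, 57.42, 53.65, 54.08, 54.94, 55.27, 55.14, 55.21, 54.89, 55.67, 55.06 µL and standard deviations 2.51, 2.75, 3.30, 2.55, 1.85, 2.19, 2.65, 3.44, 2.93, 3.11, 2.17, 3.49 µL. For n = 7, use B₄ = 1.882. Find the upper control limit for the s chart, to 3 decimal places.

s̄ = (2.51 + 2.75 + 3.30 + 2.55 + 1.85 + 2.19 + 2.65 + 3.44 + 2.93 + 3.11 + 2.17 + 3.49) / 12 = 2.7450
UCL_s = B₄·s̄ = 1.882 × 2.7450 = 5.1661

5.166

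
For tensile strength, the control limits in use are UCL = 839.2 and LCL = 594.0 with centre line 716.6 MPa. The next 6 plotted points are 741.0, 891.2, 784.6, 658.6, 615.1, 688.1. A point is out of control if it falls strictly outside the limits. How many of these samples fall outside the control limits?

1

Compare each point to [594.0, 839.2]: sample 2 = 891.2 > UCL.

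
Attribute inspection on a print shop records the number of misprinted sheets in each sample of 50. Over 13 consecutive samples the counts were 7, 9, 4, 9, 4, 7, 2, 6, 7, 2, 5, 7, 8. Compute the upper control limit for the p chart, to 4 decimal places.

p̄ = Σdᵢ / (k·n) = 77 / (13 × 50) = 0.11846
UCL = p̄ + 3·√(p̄(1−p̄)/n) = 0.11846 + 3 × √(0.11846×0.88154/50) = 0.11846 + 3 × 0.04570 = 0.25556

0.2556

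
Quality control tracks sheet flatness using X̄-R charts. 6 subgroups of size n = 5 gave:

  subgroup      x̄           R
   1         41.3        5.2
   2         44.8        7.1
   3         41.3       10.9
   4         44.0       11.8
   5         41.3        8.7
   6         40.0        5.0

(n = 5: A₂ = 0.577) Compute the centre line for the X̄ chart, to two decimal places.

42.12

X̄̄ = (41.3 + 44.8 + 41.3 + 44.0 + 41.3 + 40.0) / 6 = 252.7000 / 6 = 42.1167
CL = X̄̄ = 42.1167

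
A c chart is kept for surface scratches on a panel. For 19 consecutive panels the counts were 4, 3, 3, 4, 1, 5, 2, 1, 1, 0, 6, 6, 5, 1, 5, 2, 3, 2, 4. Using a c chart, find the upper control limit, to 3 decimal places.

8.294

c̄ = (4 + 3 + 3 + 4 + 1 + 5 + 2 + 1 + 1 + 0 + 6 + 6 + 5 + 1 + 5 + 2 + 3 + 2 + 4) / 19 = 58 / 19 = 3.0526
UCL = c̄ + 3√c̄ = 3.0526 + 3 × √3.0526 = 3.0526 + 3 × 1.7472 = 8.2942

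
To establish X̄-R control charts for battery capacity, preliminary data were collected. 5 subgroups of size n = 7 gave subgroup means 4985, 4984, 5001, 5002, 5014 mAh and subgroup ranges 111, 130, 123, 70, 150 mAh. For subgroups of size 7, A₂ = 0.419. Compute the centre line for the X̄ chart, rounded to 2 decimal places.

X̄̄ = (4985 + 4984 + 5001 + 5002 + 5014) / 5 = 24986.0000 / 5 = 4997.2000
CL = X̄̄ = 4997.2000

4997.20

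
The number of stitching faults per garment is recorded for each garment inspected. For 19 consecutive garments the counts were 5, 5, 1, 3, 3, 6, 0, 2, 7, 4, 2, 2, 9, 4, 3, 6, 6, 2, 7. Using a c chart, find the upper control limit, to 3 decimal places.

c̄ = (5 + 5 + 1 + 3 + 3 + 6 + 0 + 2 + 7 + 4 + 2 + 2 + 9 + 4 + 3 + 6 + 6 + 2 + 7) / 19 = 77 / 19 = 4.0526
UCL = c̄ + 3√c̄ = 4.0526 + 3 × √4.0526 = 4.0526 + 3 × 2.0131 = 10.0920

10.092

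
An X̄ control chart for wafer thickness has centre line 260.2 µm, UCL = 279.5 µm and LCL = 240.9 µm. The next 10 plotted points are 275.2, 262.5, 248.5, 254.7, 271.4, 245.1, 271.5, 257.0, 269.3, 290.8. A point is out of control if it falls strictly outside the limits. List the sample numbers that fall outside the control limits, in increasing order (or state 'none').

Compare each point to [240.9, 279.5]: sample 10 = 290.8 > UCL.

10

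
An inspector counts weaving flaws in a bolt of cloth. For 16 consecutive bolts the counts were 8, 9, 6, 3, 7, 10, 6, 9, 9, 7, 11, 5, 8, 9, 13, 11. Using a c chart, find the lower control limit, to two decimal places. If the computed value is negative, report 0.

c̄ = (8 + 9 + 6 + 3 + 7 + 10 + 6 + 9 + 9 + 7 + 11 + 5 + 8 + 9 + 13 + 11) / 16 = 131 / 16 = 8.1875
LCL = c̄ − 3√c̄ = 8.1875 − 3 × 2.8614 = -0.3966 → 0 (cannot be negative)

0.00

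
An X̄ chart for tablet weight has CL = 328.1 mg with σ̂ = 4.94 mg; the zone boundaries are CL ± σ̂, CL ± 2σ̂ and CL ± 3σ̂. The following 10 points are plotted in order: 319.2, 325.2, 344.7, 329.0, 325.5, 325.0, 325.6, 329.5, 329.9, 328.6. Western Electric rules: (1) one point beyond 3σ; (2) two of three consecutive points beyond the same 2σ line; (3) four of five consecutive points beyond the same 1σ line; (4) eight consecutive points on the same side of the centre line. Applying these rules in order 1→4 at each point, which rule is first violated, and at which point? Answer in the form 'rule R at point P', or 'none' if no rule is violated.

Zone of each point (C = within 1σ̂, B = 1σ̂–2σ̂, A = 2σ̂–3σ̂, * = beyond 3σ̂; sign = side of CL): 1:-B, 2:-C, 3:+*, 4:+C, 5:-C, 6:-C, 7:-C, 8:+C, 9:+C, 10:+C
Rule 1 (one point beyond the 3σ limits) is satisfied at point 3.

rule 1 at point 3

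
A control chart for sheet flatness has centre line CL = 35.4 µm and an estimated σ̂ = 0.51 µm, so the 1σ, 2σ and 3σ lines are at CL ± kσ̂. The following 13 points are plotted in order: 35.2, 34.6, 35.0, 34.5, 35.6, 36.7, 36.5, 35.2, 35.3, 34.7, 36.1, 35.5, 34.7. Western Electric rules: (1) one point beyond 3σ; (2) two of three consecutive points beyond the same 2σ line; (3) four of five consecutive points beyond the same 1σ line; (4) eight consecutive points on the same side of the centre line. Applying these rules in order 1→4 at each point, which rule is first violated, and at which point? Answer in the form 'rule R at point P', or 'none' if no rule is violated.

Zone of each point (C = within 1σ̂, B = 1σ̂–2σ̂, A = 2σ̂–3σ̂, * = beyond 3σ̂; sign = side of CL): 1:-C, 2:-B, 3:-C, 4:-B, 5:+C, 6:+A, 7:+A, 8:-C, 9:-C, 10:-B, 11:+B, 12:+C, 13:-B
Rule 2 (two of three consecutive points beyond the same 2σ limit) is satisfied at point 7.

rule 2 at point 7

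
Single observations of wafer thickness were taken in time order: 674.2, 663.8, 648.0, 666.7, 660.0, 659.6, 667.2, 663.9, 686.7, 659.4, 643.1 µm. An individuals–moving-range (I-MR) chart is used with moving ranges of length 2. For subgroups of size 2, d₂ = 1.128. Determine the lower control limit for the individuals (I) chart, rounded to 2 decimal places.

628.58

X̄ = (674.2 + 663.8 + 648.0 + 666.7 + 660.0 + 659.6 + 667.2 + 663.9 + 686.7 + 659.4 + 643.1) / 11 = 662.9636
Moving ranges: 10.4, 15.8, 18.7, 6.7, 0.4, 7.6, 3.3, 22.8, 27.3, 16.3; M̄R̄ = 129.3000 / 10 = 12.9300
LCL = X̄ − 3·M̄R̄/d₂ = 662.9636 − 3 × 12.9300 / 1.128 = 628.5753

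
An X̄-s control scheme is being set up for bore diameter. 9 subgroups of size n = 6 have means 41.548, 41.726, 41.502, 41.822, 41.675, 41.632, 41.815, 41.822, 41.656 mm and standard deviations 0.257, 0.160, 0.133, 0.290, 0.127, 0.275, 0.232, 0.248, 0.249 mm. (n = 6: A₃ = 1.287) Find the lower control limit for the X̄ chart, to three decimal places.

X̄̄ = (41.548 + 41.726 + 41.502 + 41.822 + 41.675 + 41.632 + 41.815 + 41.822 + 41.656) / 9 = 41.6887
s̄ = (0.257 + 0.160 + 0.133 + 0.290 + 0.127 + 0.275 + 0.232 + 0.248 + 0.249) / 9 = 0.2190
LCL = X̄̄ − A₃·s̄ = 41.6887 − 1.287 × 0.2190 = 41.4068

41.407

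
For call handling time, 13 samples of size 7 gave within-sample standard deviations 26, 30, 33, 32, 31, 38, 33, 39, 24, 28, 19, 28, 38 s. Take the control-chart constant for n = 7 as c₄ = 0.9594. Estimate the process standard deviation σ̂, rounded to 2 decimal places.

31.99

s̄ = (26 + 30 + 33 + 32 + 31 + 38 + 33 + 39 + 24 + 28 + 19 + 28 + 38) / 13 = 30.6923
σ̂ = s̄ / c₄ = 30.6923 / 0.9594 = 31.9911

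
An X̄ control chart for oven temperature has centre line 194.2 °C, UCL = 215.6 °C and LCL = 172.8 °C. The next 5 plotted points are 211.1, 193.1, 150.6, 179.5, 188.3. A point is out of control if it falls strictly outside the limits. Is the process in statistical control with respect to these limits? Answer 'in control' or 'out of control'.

out of control

Compare each point to [172.8, 215.6]: sample 3 = 150.6 < LCL.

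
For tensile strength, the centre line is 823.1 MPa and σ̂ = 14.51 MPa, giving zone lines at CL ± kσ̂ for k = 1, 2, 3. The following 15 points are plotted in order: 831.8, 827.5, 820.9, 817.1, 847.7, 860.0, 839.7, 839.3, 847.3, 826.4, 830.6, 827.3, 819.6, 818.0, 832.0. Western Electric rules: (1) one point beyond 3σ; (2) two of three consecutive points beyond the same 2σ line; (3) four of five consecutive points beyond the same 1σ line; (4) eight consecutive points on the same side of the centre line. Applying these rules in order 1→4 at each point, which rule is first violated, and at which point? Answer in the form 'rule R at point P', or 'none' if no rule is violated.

rule 3 at point 8

Zone of each point (C = within 1σ̂, B = 1σ̂–2σ̂, A = 2σ̂–3σ̂, * = beyond 3σ̂; sign = side of CL): 1:+C, 2:+C, 3:-C, 4:-C, 5:+B, 6:+A, 7:+B, 8:+B, 9:+B, 10:+C, 11:+C, 12:+C, 13:-C, 14:-C, 15:+C
Rule 3 (four of five consecutive points beyond the same 1σ limit) is satisfied at point 8.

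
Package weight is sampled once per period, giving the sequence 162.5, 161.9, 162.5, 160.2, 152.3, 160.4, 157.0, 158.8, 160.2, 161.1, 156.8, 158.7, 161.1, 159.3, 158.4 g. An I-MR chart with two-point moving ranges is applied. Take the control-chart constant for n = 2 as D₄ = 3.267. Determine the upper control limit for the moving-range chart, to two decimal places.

Moving ranges: 0.6, 0.6, 2.3, 7.9, 8.1, 3.4, 1.8, 1.4, 0.9, 4.3, 1.9, 2.4, 1.8, 0.9; M̄R̄ = 38.3000 / 14 = 2.7357
UCL_MR = D₄·M̄R̄ = 3.267 × 2.7357 = 8.9376

8.94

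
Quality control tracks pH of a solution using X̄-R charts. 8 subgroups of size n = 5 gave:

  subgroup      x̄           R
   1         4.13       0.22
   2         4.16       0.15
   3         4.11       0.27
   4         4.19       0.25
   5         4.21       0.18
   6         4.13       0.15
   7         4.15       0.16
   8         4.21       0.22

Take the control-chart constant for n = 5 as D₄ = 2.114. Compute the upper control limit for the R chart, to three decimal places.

R̄ = (0.22 + 0.15 + 0.27 + 0.25 + 0.18 + 0.15 + 0.16 + 0.22) / 8 = 1.6000 / 8 = 0.2000
UCL_R = D₄·R̄ = 2.114 × 0.2000 = 0.4228

0.423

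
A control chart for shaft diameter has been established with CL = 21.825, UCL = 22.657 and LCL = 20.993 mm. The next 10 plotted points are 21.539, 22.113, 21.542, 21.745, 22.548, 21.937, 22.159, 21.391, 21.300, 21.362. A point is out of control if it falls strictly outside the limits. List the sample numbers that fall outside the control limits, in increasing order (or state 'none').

All 10 points lie within [20.993, 22.657].

none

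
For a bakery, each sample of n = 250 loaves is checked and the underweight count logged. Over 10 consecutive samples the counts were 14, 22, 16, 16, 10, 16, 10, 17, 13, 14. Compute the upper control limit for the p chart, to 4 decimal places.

p̄ = Σdᵢ / (k·n) = 148 / (10 × 250) = 0.05920
UCL = p̄ + 3·√(p̄(1−p̄)/n) = 0.05920 + 3 × √(0.05920×0.94080/250) = 0.05920 + 3 × 0.01493 = 0.10398

0.1040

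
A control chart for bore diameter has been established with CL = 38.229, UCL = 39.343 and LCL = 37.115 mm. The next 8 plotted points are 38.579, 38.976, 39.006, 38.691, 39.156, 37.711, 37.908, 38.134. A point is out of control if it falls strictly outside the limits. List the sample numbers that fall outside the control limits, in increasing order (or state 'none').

none

All 8 points lie within [37.115, 39.343].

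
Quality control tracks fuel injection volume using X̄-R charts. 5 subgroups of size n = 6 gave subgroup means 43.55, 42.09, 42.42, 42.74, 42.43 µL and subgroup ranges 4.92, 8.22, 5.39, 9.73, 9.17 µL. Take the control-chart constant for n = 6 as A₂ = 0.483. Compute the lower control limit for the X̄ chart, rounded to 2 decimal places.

X̄̄ = (43.55 + 42.09 + 42.42 + 42.74 + 42.43) / 5 = 213.2300 / 5 = 42.6460
R̄ = (4.92 + 8.22 + 5.39 + 9.73 + 9.17) / 5 = 37.4300 / 5 = 7.4860
LCL = X̄̄ − A₂·R̄ = 42.6460 − 0.483 × 7.4860 = 39.0303

39.03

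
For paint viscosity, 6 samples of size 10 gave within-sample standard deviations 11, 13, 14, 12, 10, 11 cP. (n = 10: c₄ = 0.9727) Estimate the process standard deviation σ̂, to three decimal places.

s̄ = (11 + 13 + 14 + 12 + 10 + 11) / 6 = 11.8333
σ̂ = s̄ / c₄ = 11.8333 / 0.9727 = 12.1655

12.165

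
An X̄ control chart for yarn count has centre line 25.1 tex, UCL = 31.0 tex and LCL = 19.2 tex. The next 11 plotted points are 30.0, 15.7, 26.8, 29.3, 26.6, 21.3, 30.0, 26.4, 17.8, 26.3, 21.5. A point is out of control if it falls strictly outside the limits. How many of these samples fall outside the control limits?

Compare each point to [19.2, 31.0]: sample 2 = 15.7 < LCL; sample 9 = 17.8 < LCL.

2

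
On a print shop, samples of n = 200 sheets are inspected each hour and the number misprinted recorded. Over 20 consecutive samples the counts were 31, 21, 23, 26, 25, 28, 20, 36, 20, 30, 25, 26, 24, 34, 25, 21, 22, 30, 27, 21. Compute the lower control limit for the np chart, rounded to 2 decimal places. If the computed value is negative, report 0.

p̄ = Σdᵢ / (k·n) = 515 / (20 × 200) = 0.12875
LCL = np̄ − 3·√(np̄(1−p̄)) = 25.7500 − 3 × 4.7365 = 11.5404

11.54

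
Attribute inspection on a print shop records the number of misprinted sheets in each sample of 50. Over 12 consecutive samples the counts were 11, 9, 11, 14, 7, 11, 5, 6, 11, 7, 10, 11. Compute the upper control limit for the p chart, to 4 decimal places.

0.3542

p̄ = Σdᵢ / (k·n) = 113 / (12 × 50) = 0.18833
UCL = p̄ + 3·√(p̄(1−p̄)/n) = 0.18833 + 3 × √(0.18833×0.81167/50) = 0.18833 + 3 × 0.05529 = 0.35421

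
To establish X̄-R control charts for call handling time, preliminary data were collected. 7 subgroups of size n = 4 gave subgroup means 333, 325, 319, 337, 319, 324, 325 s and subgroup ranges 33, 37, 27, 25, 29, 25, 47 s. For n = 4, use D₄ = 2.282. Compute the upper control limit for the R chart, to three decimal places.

72.698

R̄ = (33 + 37 + 27 + 25 + 29 + 25 + 47) / 7 = 223.0000 / 7 = 31.8571
UCL_R = D₄·R̄ = 2.282 × 31.8571 = 72.6980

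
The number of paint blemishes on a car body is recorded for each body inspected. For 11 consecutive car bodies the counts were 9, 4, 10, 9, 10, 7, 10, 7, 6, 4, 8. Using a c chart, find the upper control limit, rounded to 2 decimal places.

c̄ = (9 + 4 + 10 + 9 + 10 + 7 + 10 + 7 + 6 + 4 + 8) / 11 = 84 / 11 = 7.6364
UCL = c̄ + 3√c̄ = 7.6364 + 3 × √7.6364 = 7.6364 + 3 × 2.7634 = 15.9266

15.93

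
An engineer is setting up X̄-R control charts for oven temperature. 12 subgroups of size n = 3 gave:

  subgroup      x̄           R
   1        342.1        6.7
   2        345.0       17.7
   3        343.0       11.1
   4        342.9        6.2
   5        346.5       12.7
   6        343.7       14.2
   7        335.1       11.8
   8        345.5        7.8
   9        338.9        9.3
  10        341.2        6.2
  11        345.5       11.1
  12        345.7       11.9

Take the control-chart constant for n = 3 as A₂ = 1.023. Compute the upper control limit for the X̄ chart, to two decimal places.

X̄̄ = (342.1 + 345.0 + 343.0 + 342.9 + 346.5 + 343.7 + 335.1 + 345.5 + 338.9 + 341.2 + 345.5 + 345.7) / 12 = 4115.1000 / 12 = 342.9250
R̄ = (6.7 + 17.7 + 11.1 + 6.2 + 12.7 + 14.2 + 11.8 + 7.8 + 9.3 + 6.2 + 11.1 + 11.9) / 12 = 126.7000 / 12 = 10.5583
UCL = X̄̄ + A₂·R̄ = 342.9250 + 1.023 × 10.5583 = 353.7262

353.73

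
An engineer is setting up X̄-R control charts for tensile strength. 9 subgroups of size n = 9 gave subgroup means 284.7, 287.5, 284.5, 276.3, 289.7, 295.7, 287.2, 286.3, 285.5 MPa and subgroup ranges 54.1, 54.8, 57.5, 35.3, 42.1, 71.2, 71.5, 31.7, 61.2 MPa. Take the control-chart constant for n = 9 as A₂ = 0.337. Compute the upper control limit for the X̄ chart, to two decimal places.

X̄̄ = (284.7 + 287.5 + 284.5 + 276.3 + 289.7 + 295.7 + 287.2 + 286.3 + 285.5) / 9 = 2577.4000 / 9 = 286.3778
R̄ = (54.1 + 54.8 + 57.5 + 35.3 + 42.1 + 71.2 + 71.5 + 31.7 + 61.2) / 9 = 479.4000 / 9 = 53.2667
UCL = X̄̄ + A₂·R̄ = 286.3778 + 0.337 × 53.2667 = 304.3286

304.33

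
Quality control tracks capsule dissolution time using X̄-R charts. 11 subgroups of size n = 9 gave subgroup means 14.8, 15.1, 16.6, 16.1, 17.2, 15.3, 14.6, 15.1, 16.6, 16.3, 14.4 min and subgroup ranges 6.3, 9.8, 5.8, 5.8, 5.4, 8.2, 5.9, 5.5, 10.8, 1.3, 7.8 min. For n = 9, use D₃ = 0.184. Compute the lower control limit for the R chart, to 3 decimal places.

1.214

R̄ = (6.3 + 9.8 + 5.8 + 5.8 + 5.4 + 8.2 + 5.9 + 5.5 + 10.8 + 1.3 + 7.8) / 11 = 72.6000 / 11 = 6.6000
LCL_R = D₃·R̄ = 0.184 × 6.6000 = 1.2144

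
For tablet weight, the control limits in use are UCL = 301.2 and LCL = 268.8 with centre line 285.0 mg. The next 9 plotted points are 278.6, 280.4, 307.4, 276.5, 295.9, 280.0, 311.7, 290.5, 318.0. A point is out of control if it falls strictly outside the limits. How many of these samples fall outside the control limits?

3

Compare each point to [268.8, 301.2]: sample 3 = 307.4 > UCL; sample 7 = 311.7 > UCL; sample 9 = 318.0 > UCL.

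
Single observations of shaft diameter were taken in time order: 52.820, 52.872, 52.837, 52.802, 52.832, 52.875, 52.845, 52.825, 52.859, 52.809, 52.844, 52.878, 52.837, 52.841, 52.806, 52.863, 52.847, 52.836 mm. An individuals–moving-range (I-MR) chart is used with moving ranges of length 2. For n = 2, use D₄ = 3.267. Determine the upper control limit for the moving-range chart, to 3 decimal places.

Moving ranges: 0.052, 0.035, 0.035, 0.030, 0.043, 0.030, 0.020, 0.034, 0.050, 0.035, 0.034, 0.041, 0.004, 0.035, 0.057, 0.016, 0.011; M̄R̄ = 0.5620 / 17 = 0.0331
UCL_MR = D₄·M̄R̄ = 3.267 × 0.0331 = 0.1080

0.108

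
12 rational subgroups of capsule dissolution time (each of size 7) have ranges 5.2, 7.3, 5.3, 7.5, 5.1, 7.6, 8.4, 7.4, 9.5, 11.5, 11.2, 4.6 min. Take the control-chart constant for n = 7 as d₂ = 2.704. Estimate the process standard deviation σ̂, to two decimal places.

2.79

R̄ = (5.2 + 7.3 + 5.3 + 7.5 + 5.1 + 7.6 + 8.4 + 7.4 + 9.5 + 11.5 + 11.2 + 4.6) / 12 = 7.5500
σ̂ = R̄ / d₂ = 7.5500 / 2.704 = 2.7922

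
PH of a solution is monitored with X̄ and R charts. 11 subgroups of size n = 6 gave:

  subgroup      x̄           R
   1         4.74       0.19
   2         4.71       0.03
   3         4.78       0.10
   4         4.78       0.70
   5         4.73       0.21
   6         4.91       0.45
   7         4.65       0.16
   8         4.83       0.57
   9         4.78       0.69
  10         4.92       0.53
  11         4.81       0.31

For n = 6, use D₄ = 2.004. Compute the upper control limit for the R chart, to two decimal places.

R̄ = (0.19 + 0.03 + 0.10 + 0.70 + 0.21 + 0.45 + 0.16 + 0.57 + 0.69 + 0.53 + 0.31) / 11 = 3.9400 / 11 = 0.3582
UCL_R = D₄·R̄ = 2.004 × 0.3582 = 0.7178

0.72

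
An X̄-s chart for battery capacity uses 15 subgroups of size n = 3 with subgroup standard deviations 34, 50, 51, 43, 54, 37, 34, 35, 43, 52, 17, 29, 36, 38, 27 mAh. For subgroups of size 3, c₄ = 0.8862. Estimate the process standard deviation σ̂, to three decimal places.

s̄ = (34 + 50 + 51 + 43 + 54 + 37 + 34 + 35 + 43 + 52 + 17 + 29 + 36 + 38 + 27) / 15 = 38.6667
σ̂ = s̄ / c₄ = 38.6667 / 0.8862 = 43.6320

43.632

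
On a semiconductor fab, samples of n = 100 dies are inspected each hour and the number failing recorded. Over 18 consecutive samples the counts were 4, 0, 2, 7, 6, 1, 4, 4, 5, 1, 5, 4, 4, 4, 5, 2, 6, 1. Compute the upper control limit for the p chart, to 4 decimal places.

0.0921

p̄ = Σdᵢ / (k·n) = 65 / (18 × 100) = 0.03611
UCL = p̄ + 3·√(p̄(1−p̄)/n) = 0.03611 + 3 × √(0.03611×0.96389/100) = 0.03611 + 3 × 0.01866 = 0.09208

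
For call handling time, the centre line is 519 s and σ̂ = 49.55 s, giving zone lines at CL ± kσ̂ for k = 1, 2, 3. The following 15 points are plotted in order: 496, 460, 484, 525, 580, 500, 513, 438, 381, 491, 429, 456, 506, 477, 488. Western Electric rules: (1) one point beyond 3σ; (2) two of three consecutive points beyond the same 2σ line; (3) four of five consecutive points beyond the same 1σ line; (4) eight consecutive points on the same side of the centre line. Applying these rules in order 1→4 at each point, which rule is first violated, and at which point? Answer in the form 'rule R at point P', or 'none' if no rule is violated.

rule 3 at point 12

Zone of each point (C = within 1σ̂, B = 1σ̂–2σ̂, A = 2σ̂–3σ̂, * = beyond 3σ̂; sign = side of CL): 1:-C, 2:-B, 3:-C, 4:+C, 5:+B, 6:-C, 7:-C, 8:-B, 9:-A, 10:-C, 11:-B, 12:-B, 13:-C, 14:-C, 15:-C
Rule 3 (four of five consecutive points beyond the same 1σ limit) is satisfied at point 12.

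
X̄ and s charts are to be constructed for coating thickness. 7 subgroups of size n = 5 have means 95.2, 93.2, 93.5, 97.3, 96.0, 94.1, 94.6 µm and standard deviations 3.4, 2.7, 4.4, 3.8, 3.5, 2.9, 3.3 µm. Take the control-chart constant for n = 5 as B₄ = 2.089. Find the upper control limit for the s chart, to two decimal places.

s̄ = (3.4 + 2.7 + 4.4 + 3.8 + 3.5 + 2.9 + 3.3) / 7 = 3.4286
UCL_s = B₄·s̄ = 2.089 × 3.4286 = 7.1623

7.16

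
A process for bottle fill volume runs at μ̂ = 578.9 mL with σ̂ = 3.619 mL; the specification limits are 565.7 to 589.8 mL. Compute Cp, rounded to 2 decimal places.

1.11

Cp = (USL − LSL) / (6σ̂) = (589.8 − 565.7) / (6 × 3.619) = 24.1000 / 21.7140 = 1.1099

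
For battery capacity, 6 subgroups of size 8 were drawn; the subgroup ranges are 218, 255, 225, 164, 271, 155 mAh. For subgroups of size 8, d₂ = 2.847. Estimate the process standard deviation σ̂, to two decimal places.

R̄ = (218 + 255 + 225 + 164 + 271 + 155) / 6 = 214.6667
σ̂ = R̄ / d₂ = 214.6667 / 2.847 = 75.4010

75.40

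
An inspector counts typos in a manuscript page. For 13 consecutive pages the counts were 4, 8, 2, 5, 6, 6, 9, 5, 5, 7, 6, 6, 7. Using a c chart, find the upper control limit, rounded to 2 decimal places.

13.10

c̄ = (4 + 8 + 2 + 5 + 6 + 6 + 9 + 5 + 5 + 7 + 6 + 6 + 7) / 13 = 76 / 13 = 5.8462
UCL = c̄ + 3√c̄ = 5.8462 + 3 × √5.8462 = 5.8462 + 3 × 2.4179 = 13.0998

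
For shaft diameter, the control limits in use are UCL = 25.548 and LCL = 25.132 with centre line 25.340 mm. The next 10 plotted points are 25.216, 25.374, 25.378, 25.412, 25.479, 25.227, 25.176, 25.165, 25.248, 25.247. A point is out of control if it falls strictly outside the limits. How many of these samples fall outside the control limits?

All 10 points lie within [25.132, 25.548].

0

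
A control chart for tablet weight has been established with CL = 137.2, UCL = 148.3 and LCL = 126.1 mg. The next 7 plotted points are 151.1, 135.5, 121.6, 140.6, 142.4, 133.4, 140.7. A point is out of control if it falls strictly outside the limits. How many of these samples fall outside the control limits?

Compare each point to [126.1, 148.3]: sample 1 = 151.1 > UCL; sample 3 = 121.6 < LCL.

2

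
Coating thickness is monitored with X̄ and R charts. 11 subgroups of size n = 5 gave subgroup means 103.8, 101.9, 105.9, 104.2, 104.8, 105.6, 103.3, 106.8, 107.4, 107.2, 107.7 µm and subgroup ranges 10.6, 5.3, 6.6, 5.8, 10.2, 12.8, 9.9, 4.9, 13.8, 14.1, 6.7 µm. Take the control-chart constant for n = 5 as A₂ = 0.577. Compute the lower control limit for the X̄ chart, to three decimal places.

X̄̄ = (103.8 + 101.9 + 105.9 + 104.2 + 104.8 + 105.6 + 103.3 + 106.8 + 107.4 + 107.2 + 107.7) / 11 = 1158.6000 / 11 = 105.3273
R̄ = (10.6 + 5.3 + 6.6 + 5.8 + 10.2 + 12.8 + 9.9 + 4.9 + 13.8 + 14.1 + 6.7) / 11 = 100.7000 / 11 = 9.1545
LCL = X̄̄ − A₂·R̄ = 105.3273 − 0.577 × 9.1545 = 100.0451

100.045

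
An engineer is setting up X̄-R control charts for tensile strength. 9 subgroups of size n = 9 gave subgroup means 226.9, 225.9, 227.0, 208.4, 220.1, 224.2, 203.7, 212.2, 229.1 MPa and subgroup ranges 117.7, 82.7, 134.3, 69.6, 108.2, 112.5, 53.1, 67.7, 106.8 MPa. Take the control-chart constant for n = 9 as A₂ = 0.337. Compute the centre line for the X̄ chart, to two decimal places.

219.72

X̄̄ = (226.9 + 225.9 + 227.0 + 208.4 + 220.1 + 224.2 + 203.7 + 212.2 + 229.1) / 9 = 1977.5000 / 9 = 219.7222
CL = X̄̄ = 219.7222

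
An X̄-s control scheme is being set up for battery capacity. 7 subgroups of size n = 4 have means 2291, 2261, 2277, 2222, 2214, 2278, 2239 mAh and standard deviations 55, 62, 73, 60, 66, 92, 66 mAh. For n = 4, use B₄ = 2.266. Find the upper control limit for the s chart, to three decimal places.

153.441

s̄ = (55 + 62 + 73 + 60 + 66 + 92 + 66) / 7 = 67.7143
UCL_s = B₄·s̄ = 2.266 × 67.7143 = 153.4406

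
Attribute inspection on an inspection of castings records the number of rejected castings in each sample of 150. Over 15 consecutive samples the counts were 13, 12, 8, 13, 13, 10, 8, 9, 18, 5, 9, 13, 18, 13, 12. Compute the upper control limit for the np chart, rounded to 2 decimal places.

p̄ = Σdᵢ / (k·n) = 174 / (15 × 150) = 0.07733
UCL = np̄ + 3·√(np̄(1−p̄)) = 11.6000 + 3 × √(11.6000×0.92267) = 11.6000 + 3 × 3.2715 = 21.4146

21.41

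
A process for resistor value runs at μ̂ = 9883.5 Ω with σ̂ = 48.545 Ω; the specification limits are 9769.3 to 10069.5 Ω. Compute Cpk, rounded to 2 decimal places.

Cpu = (USL − μ̂) / (3σ̂) = (10069.5 − 9883.5) / (3 × 48.545) = 1.2772; Cpl = (μ̂ − LSL) / (3σ̂) = (9883.5 − 9769.3) / (3 × 48.545) = 0.7842; Cpk = min(Cpu, Cpl) = 0.7842

0.78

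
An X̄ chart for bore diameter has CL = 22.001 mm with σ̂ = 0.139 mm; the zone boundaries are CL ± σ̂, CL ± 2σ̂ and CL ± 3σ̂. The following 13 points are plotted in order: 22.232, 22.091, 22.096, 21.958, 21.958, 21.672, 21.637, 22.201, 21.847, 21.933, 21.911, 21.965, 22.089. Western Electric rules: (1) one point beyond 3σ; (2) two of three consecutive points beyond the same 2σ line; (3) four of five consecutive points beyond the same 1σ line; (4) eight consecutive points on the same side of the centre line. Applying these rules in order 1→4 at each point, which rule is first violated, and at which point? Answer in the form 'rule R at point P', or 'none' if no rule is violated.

Zone of each point (C = within 1σ̂, B = 1σ̂–2σ̂, A = 2σ̂–3σ̂, * = beyond 3σ̂; sign = side of CL): 1:+B, 2:+C, 3:+C, 4:-C, 5:-C, 6:-A, 7:-A, 8:+B, 9:-B, 10:-C, 11:-C, 12:-C, 13:+C
Rule 2 (two of three consecutive points beyond the same 2σ limit) is satisfied at point 7.

rule 2 at point 7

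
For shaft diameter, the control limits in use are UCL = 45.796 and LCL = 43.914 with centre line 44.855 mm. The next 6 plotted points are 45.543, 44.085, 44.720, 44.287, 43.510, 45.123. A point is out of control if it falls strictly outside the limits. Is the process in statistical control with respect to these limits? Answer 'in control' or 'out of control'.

Compare each point to [43.914, 45.796]: sample 5 = 43.510 < LCL.

out of control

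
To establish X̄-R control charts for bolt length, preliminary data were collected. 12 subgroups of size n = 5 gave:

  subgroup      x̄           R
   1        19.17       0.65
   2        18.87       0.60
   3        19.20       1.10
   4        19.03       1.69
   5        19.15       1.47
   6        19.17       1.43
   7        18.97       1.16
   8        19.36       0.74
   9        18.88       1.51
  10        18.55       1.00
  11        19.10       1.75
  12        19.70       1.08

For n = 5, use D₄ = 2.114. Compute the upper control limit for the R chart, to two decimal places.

R̄ = (0.65 + 0.60 + 1.10 + 1.69 + 1.47 + 1.43 + 1.16 + 0.74 + 1.51 + 1.00 + 1.75 + 1.08) / 12 = 14.1800 / 12 = 1.1817
UCL_R = D₄·R̄ = 2.114 × 1.1817 = 2.4980

2.50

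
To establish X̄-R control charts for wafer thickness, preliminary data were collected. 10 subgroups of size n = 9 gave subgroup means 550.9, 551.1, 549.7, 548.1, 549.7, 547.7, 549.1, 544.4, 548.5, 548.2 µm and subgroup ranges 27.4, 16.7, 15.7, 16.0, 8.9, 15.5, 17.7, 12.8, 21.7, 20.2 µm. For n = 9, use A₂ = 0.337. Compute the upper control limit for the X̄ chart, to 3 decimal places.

554.557

X̄̄ = (550.9 + 551.1 + 549.7 + 548.1 + 549.7 + 547.7 + 549.1 + 544.4 + 548.5 + 548.2) / 10 = 5487.4000 / 10 = 548.7400
R̄ = (27.4 + 16.7 + 15.7 + 16.0 + 8.9 + 15.5 + 17.7 + 12.8 + 21.7 + 20.2) / 10 = 172.6000 / 10 = 17.2600
UCL = X̄̄ + A₂·R̄ = 548.7400 + 0.337 × 17.2600 = 554.5566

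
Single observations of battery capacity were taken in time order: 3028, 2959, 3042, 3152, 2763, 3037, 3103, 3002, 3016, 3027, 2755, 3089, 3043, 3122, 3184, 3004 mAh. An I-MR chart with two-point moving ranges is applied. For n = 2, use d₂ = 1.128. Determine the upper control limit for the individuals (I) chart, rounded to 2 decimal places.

3390.94

X̄ = (3028 + 2959 + 3042 + 3152 + 2763 + 3037 + 3103 + 3002 + 3016 + 3027 + 2755 + 3089 + 3043 + 3122 + 3184 + 3004) / 16 = 3020.3750
Moving ranges: 69, 83, 110, 389, 274, 66, 101, 14, 11, 272, 334, 46, 79, 62, 180; M̄R̄ = 2090.0000 / 15 = 139.3333
UCL = X̄ + 3·M̄R̄/d₂ = 3020.3750 + 3 × 139.3333 / 1.128 = 3390.9424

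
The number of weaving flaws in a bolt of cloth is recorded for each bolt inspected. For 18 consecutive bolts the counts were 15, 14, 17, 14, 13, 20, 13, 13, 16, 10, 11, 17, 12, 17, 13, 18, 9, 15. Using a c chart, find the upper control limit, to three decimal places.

25.614

c̄ = (15 + 14 + 17 + 14 + 13 + 20 + 13 + 13 + 16 + 10 + 11 + 17 + 12 + 17 + 13 + 18 + 9 + 15) / 18 = 257 / 18 = 14.2778
UCL = c̄ + 3√c̄ = 14.2778 + 3 × √14.2778 = 14.2778 + 3 × 3.7786 = 25.6136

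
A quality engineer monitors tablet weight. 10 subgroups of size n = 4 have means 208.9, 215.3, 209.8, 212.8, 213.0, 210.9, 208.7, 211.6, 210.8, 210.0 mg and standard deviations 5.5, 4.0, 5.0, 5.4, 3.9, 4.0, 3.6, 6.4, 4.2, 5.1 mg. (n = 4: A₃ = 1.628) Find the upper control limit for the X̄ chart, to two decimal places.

218.85

X̄̄ = (208.9 + 215.3 + 209.8 + 212.8 + 213.0 + 210.9 + 208.7 + 211.6 + 210.8 + 210.0) / 10 = 211.1800
s̄ = (5.5 + 4.0 + 5.0 + 5.4 + 3.9 + 4.0 + 3.6 + 6.4 + 4.2 + 5.1) / 10 = 4.7100
UCL = X̄̄ + A₃·s̄ = 211.1800 + 1.628 × 4.7100 = 218.8479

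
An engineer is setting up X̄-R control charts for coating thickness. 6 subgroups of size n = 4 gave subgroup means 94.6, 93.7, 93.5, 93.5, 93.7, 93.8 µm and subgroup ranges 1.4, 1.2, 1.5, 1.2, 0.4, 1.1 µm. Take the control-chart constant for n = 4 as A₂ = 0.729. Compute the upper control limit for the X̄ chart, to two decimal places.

94.63

X̄̄ = (94.6 + 93.7 + 93.5 + 93.5 + 93.7 + 93.8) / 6 = 562.8000 / 6 = 93.8000
R̄ = (1.4 + 1.2 + 1.5 + 1.2 + 0.4 + 1.1) / 6 = 6.8000 / 6 = 1.1333
UCL = X̄̄ + A₂·R̄ = 93.8000 + 0.729 × 1.1333 = 94.6262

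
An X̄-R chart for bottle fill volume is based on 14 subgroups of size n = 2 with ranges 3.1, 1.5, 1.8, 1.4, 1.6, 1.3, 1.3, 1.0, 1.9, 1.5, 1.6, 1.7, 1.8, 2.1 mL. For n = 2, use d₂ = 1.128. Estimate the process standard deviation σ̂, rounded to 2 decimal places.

R̄ = (3.1 + 1.5 + 1.8 + 1.4 + 1.6 + 1.3 + 1.3 + 1.0 + 1.9 + 1.5 + 1.6 + 1.7 + 1.8 + 2.1) / 14 = 1.6857
σ̂ = R̄ / d₂ = 1.6857 / 1.128 = 1.4944

1.49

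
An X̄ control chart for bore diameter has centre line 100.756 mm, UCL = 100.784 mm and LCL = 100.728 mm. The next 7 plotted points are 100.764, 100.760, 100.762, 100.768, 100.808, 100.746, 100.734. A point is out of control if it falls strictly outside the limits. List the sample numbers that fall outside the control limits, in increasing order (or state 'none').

5

Compare each point to [100.728, 100.784]: sample 5 = 100.808 > UCL.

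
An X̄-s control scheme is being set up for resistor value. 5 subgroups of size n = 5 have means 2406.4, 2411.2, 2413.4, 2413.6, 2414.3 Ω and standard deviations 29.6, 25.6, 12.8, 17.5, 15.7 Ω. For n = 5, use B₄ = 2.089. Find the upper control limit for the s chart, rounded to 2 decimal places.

42.28

s̄ = (29.6 + 25.6 + 12.8 + 17.5 + 15.7) / 5 = 20.2400
UCL_s = B₄·s̄ = 2.089 × 20.2400 = 42.2814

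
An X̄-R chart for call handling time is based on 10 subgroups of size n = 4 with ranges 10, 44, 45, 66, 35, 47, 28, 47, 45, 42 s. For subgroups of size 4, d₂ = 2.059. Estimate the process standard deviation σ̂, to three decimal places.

19.864

R̄ = (10 + 44 + 45 + 66 + 35 + 47 + 28 + 47 + 45 + 42) / 10 = 40.9000
σ̂ = R̄ / d₂ = 40.9000 / 2.059 = 19.8640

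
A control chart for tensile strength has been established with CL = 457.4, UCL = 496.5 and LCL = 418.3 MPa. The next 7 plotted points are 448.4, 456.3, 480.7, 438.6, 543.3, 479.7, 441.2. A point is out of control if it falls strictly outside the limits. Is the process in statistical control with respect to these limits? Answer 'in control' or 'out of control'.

Compare each point to [418.3, 496.5]: sample 5 = 543.3 > UCL.

out of control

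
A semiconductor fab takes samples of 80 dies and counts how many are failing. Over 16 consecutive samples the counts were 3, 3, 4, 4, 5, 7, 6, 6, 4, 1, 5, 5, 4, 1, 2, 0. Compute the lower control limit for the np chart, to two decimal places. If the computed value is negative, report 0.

p̄ = Σdᵢ / (k·n) = 60 / (16 × 80) = 0.04688
LCL = np̄ − 3·√(np̄(1−p̄)) = 3.7500 − 3 × 1.8906 = -1.9217 → 0 (negative, so LCL = 0)

0.00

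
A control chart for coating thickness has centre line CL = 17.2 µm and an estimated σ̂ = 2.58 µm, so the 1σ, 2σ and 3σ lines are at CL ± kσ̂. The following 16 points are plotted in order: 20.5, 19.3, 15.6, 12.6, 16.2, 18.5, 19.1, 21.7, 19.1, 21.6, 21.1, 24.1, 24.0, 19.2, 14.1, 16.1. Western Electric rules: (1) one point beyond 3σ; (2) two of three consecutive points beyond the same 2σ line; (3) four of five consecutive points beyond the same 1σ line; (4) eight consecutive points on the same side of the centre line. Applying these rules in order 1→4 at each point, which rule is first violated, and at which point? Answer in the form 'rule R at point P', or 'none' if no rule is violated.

Zone of each point (C = within 1σ̂, B = 1σ̂–2σ̂, A = 2σ̂–3σ̂, * = beyond 3σ̂; sign = side of CL): 1:+B, 2:+C, 3:-C, 4:-B, 5:-C, 6:+C, 7:+C, 8:+B, 9:+C, 10:+B, 11:+B, 12:+A, 13:+A, 14:+C, 15:-B, 16:-C
Rule 3 (four of five consecutive points beyond the same 1σ limit) is satisfied at point 12.

rule 3 at point 12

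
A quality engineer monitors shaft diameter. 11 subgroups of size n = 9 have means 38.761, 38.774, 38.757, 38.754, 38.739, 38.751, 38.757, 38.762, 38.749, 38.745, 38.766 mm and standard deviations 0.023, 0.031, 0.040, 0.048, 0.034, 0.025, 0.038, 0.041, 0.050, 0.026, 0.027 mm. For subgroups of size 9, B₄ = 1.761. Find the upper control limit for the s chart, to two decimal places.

0.06

s̄ = (0.023 + 0.031 + 0.040 + 0.048 + 0.034 + 0.025 + 0.038 + 0.041 + 0.050 + 0.026 + 0.027) / 11 = 0.0348
UCL_s = B₄·s̄ = 1.761 × 0.0348 = 0.0613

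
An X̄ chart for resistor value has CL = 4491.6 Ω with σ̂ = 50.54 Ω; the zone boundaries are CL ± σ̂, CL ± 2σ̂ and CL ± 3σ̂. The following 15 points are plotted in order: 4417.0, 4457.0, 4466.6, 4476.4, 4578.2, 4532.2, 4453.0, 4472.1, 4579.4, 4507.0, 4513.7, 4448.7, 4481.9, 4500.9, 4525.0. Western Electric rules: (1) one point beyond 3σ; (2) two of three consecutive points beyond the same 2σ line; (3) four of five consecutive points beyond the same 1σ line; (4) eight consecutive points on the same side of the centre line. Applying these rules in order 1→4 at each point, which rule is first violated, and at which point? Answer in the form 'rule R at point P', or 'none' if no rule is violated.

none

Zone of each point (C = within 1σ̂, B = 1σ̂–2σ̂, A = 2σ̂–3σ̂, * = beyond 3σ̂; sign = side of CL): 1:-B, 2:-C, 3:-C, 4:-C, 5:+B, 6:+C, 7:-C, 8:-C, 9:+B, 10:+C, 11:+C, 12:-C, 13:-C, 14:+C, 15:+C
No rule fires across all 15 points.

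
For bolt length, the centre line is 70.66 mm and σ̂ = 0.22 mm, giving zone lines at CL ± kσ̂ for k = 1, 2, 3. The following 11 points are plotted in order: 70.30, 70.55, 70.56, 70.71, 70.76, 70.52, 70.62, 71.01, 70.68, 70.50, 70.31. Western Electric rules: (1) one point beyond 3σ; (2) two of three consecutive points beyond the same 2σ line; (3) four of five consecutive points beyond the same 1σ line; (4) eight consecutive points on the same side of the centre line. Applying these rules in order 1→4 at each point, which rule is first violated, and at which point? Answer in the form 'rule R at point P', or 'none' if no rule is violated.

Zone of each point (C = within 1σ̂, B = 1σ̂–2σ̂, A = 2σ̂–3σ̂, * = beyond 3σ̂; sign = side of CL): 1:-B, 2:-C, 3:-C, 4:+C, 5:+C, 6:-C, 7:-C, 8:+B, 9:+C, 10:-C, 11:-B
No rule fires across all 11 points.

none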